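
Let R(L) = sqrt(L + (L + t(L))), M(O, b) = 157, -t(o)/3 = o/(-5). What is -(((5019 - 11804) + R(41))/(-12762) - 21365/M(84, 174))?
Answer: 271594885/2003634 + sqrt(2665)/63810 ≈ 135.55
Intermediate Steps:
t(o) = 3*o/5 (t(o) = -3*o/(-5) = -3*o*(-1)/5 = -(-3)*o/5 = 3*o/5)
R(L) = sqrt(65)*sqrt(L)/5 (R(L) = sqrt(L + (L + 3*L/5)) = sqrt(L + 8*L/5) = sqrt(13*L/5) = sqrt(65)*sqrt(L)/5)
-(((5019 - 11804) + R(41))/(-12762) - 21365/M(84, 174)) = -(((5019 - 11804) + sqrt(65)*sqrt(41)/5)/(-12762) - 21365/157) = -((-6785 + sqrt(2665)/5)*(-1/12762) - 21365*1/157) = -((6785/12762 - sqrt(2665)/63810) - 21365/157) = -(-271594885/2003634 - sqrt(2665)/63810) = 271594885/2003634 + sqrt(2665)/63810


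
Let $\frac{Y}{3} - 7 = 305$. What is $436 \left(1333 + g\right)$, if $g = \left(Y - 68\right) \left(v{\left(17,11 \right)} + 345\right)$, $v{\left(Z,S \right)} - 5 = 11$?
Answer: $137200916$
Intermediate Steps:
$Y = 936$ ($Y = 21 + 3 \cdot 305 = 21 + 915 = 936$)
$v{\left(Z,S \right)} = 16$ ($v{\left(Z,S \right)} = 5 + 11 = 16$)
$g = 313348$ ($g = \left(936 - 68\right) \left(16 + 345\right) = 868 \cdot 361 = 313348$)
$436 \left(1333 + g\right) = 436 \left(1333 + 313348\right) = 436 \cdot 314681 = 137200916$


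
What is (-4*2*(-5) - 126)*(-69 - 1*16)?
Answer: 7310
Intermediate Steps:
(-4*2*(-5) - 126)*(-69 - 1*16) = (-8*(-5) - 126)*(-69 - 16) = (40 - 126)*(-85) = -86*(-85) = 7310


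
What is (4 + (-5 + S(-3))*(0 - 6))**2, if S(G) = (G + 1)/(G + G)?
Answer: 1024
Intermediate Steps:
S(G) = (1 + G)/(2*G) (S(G) = (1 + G)/((2*G)) = (1 + G)*(1/(2*G)) = (1 + G)/(2*G))
(4 + (-5 + S(-3))*(0 - 6))**2 = (4 + (-5 + (1/2)*(1 - 3)/(-3))*(0 - 6))**2 = (4 + (-5 + (1/2)*(-1/3)*(-2))*(-6))**2 = (4 + (-5 + 1/3)*(-6))**2 = (4 - 14/3*(-6))**2 = (4 + 28)**2 = 32**2 = 1024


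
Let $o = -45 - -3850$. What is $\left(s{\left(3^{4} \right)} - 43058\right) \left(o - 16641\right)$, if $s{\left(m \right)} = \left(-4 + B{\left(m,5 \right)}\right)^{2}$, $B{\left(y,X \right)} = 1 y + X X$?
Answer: $419146744$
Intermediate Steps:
$B{\left(y,X \right)} = y + X^{2}$
$s{\left(m \right)} = \left(21 + m\right)^{2}$ ($s{\left(m \right)} = \left(-4 + \left(m + 5^{2}\right)\right)^{2} = \left(-4 + \left(m + 25\right)\right)^{2} = \left(-4 + \left(25 + m\right)\right)^{2} = \left(21 + m\right)^{2}$)
$o = 3805$ ($o = -45 + 3850 = 3805$)
$\left(s{\left(3^{4} \right)} - 43058\right) \left(o - 16641\right) = \left(\left(21 + 3^{4}\right)^{2} - 43058\right) \left(3805 - 16641\right) = \left(\left(21 + 81\right)^{2} - 43058\right) \left(-12836\right) = \left(102^{2} - 43058\right) \left(-12836\right) = \left(10404 - 43058\right) \left(-12836\right) = \left(-32654\right) \left(-12836\right) = 419146744$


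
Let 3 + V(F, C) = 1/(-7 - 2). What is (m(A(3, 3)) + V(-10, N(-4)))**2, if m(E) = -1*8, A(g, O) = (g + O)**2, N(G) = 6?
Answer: 10000/81 ≈ 123.46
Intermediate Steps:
V(F, C) = -28/9 (V(F, C) = -3 + 1/(-7 - 2) = -3 + 1/(-9) = -3 - 1/9 = -28/9)
A(g, O) = (O + g)**2
m(E) = -8
(m(A(3, 3)) + V(-10, N(-4)))**2 = (-8 - 28/9)**2 = (-100/9)**2 = 10000/81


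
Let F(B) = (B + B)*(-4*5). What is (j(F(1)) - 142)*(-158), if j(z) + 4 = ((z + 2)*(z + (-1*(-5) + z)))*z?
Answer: 18035068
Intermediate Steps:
F(B) = -40*B (F(B) = (2*B)*(-20) = -40*B)
j(z) = -4 + z*(2 + z)*(5 + 2*z) (j(z) = -4 + ((z + 2)*(z + (-1*(-5) + z)))*z = -4 + ((2 + z)*(z + (5 + z)))*z = -4 + ((2 + z)*(5 + 2*z))*z = -4 + z*(2 + z)*(5 + 2*z))
(j(F(1)) - 142)*(-158) = ((-4 + 2*(-40*1)³ + 9*(-40*1)² + 10*(-40*1)) - 142)*(-158) = ((-4 + 2*(-40)³ + 9*(-40)² + 10*(-40)) - 142)*(-158) = ((-4 + 2*(-64000) + 9*1600 - 400) - 142)*(-158) = ((-4 - 128000 + 14400 - 400) - 142)*(-158) = (-114004 - 142)*(-158) = -114146*(-158) = 18035068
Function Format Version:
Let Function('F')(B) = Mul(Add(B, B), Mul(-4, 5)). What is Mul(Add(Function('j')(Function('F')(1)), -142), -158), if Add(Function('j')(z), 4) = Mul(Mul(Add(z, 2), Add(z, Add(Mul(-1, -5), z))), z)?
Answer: 18035068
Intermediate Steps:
Function('F')(B) = Mul(-40, B) (Function('F')(B) = Mul(Mul(2, B), -20) = Mul(-40, B))
Function('j')(z) = Add(-4, Mul(z, Add(2, z), Add(5, Mul(2, z)))) (Function('j')(z) = Add(-4, Mul(Mul(Add(z, 2), Add(z, Add(Mul(-1, -5), z))), z)) = Add(-4, Mul(Mul(Add(2, z), Add(z, Add(5, z))), z)) = Add(-4, Mul(Mul(Add(2, z), Add(5, Mul(2, z))), z)) = Add(-4, Mul(z, Add(2, z), Add(5, Mul(2, z)))))
Mul(Add(Function('j')(Function('F')(1)), -142), -158) = Mul(Add(Add(-4, Mul(2, Pow(Mul(-40, 1), 3)), Mul(9, Pow(Mul(-40, 1), 2)), Mul(10, Mul(-40, 1))), -142), -158) = Mul(Add(Add(-4, Mul(2, Pow(-40, 3)), Mul(9, Pow(-40, 2)), Mul(10, -40)), -142), -158) = Mul(Add(Add(-4, Mul(2, -64000), Mul(9, 1600), -400), -142), -158) = Mul(Add(Add(-4, -128000, 14400, -400), -142), -158) = Mul(Add(-114004, -142), -158) = Mul(-114146, -158) = 18035068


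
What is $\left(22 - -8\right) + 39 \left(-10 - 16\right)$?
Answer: $-984$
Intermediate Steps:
$\left(22 - -8\right) + 39 \left(-10 - 16\right) = \left(22 + 8\right) + 39 \left(-10 - 16\right) = 30 + 39 \left(-26\right) = 30 - 1014 = -984$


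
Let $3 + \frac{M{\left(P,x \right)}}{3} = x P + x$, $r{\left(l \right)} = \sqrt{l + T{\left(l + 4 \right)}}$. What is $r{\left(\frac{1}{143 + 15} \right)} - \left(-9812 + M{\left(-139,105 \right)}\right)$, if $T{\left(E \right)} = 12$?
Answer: $53291 + \frac{\sqrt{299726}}{158} \approx 53294.0$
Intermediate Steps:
$r{\left(l \right)} = \sqrt{12 + l}$ ($r{\left(l \right)} = \sqrt{l + 12} = \sqrt{12 + l}$)
$M{\left(P,x \right)} = -9 + 3 x + 3 P x$ ($M{\left(P,x \right)} = -9 + 3 \left(x P + x\right) = -9 + 3 \left(P x + x\right) = -9 + 3 \left(x + P x\right) = -9 + \left(3 x + 3 P x\right) = -9 + 3 x + 3 P x$)
$r{\left(\frac{1}{143 + 15} \right)} - \left(-9812 + M{\left(-139,105 \right)}\right) = \sqrt{12 + \frac{1}{143 + 15}} - \left(-9812 + \left(-9 + 3 \cdot 105 + 3 \left(-139\right) 105\right)\right) = \sqrt{12 + \frac{1}{158}} - \left(-9812 - 43479\right) = \sqrt{\frac{1897}{158}} - -53291 = \frac{\sqrt{299726}}{158} + 53291 = 53291 + \frac{\sqrt{299726}}{158}$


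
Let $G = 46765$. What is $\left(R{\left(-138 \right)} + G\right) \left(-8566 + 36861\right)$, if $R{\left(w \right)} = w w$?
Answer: $1862065655$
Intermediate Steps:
$R{\left(w \right)} = w^{2}$
$\left(R{\left(-138 \right)} + G\right) \left(-8566 + 36861\right) = \left(\left(-138\right)^{2} + 46765\right) \left(-8566 + 36861\right) = \left(19044 + 46765\right) 28295 = 65809 \cdot 28295 = 1862065655$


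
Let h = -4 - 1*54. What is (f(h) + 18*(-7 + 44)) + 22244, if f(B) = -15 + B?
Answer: 22837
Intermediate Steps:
h = -58 (h = -4 - 54 = -58)
(f(h) + 18*(-7 + 44)) + 22244 = ((-15 - 58) + 18*(-7 + 44)) + 22244 = (-73 + 18*37) + 22244 = (-73 + 666) + 22244 = 593 + 22244 = 22837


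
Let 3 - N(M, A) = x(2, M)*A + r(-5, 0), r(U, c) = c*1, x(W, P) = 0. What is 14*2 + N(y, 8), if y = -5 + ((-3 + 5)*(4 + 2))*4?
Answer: 31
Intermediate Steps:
r(U, c) = c
y = 43 (y = -5 + (2*6)*4 = -5 + 12*4 = -5 + 48 = 43)
N(M, A) = 3 (N(M, A) = 3 - (0*A + 0) = 3 - (0 + 0) = 3 - 1*0 = 3 + 0 = 3)
14*2 + N(y, 8) = 14*2 + 3 = 28 + 3 = 31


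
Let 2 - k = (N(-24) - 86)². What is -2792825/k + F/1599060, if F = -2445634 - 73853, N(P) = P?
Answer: 739235665129/3224237980 ≈ 229.27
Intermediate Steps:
F = -2519487
k = -12098 (k = 2 - (-24 - 86)² = 2 - 1*(-110)² = 2 - 1*12100 = 2 - 12100 = -12098)
-2792825/k + F/1599060 = -2792825/(-12098) - 2519487/1599060 = -2792825*(-1/12098) - 2519487*1/1599060 = 2792825/12098 - 839829/533020 = 739235665129/3224237980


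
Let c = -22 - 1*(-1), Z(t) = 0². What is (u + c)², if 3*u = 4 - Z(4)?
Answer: 3481/9 ≈ 386.78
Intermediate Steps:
Z(t) = 0
u = 4/3 (u = (4 - 1*0)/3 = (4 + 0)/3 = (⅓)*4 = 4/3 ≈ 1.3333)
c = -21 (c = -22 + 1 = -21)
(u + c)² = (4/3 - 21)² = (-59/3)² = 3481/9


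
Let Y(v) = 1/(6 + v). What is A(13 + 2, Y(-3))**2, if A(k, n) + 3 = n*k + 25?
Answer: 729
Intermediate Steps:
A(k, n) = 22 + k*n (A(k, n) = -3 + (n*k + 25) = -3 + (k*n + 25) = -3 + (25 + k*n) = 22 + k*n)
A(13 + 2, Y(-3))**2 = (22 + (13 + 2)/(6 - 3))**2 = (22 + 15/3)**2 = (22 + 15*(1/3))**2 = (22 + 5)**2 = 27**2 = 729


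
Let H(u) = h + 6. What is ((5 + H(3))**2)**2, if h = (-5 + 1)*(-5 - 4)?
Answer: 4879681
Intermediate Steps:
h = 36 (h = -4*(-9) = 36)
H(u) = 42 (H(u) = 36 + 6 = 42)
((5 + H(3))**2)**2 = ((5 + 42)**2)**2 = (47**2)**2 = 2209**2 = 4879681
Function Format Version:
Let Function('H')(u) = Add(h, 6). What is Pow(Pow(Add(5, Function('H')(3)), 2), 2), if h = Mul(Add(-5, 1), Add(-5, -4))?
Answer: 4879681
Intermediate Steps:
h = 36 (h = Mul(-4, -9) = 36)
Function('H')(u) = 42 (Function('H')(u) = Add(36, 6) = 42)
Pow(Pow(Add(5, Function('H')(3)), 2), 2) = Pow(Pow(Add(5, 42), 2), 2) = Pow(Pow(47, 2), 2) = Pow(2209, 2) = 4879681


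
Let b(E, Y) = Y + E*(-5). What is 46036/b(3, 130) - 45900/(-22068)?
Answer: 28366693/70495 ≈ 402.39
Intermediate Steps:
b(E, Y) = Y - 5*E
46036/b(3, 130) - 45900/(-22068) = 46036/(130 - 5*3) - 45900/(-22068) = 46036/(130 - 15) - 45900*(-1/22068) = 46036/115 + 1275/613 = 28366693/70495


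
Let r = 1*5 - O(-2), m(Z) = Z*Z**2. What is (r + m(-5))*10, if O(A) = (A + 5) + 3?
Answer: -1260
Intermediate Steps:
O(A) = 8 + A (O(A) = (5 + A) + 3 = 8 + A)
m(Z) = Z**3
r = -1 (r = 1*5 - (8 - 2) = 5 - 1*6 = 5 - 6 = -1)
(r + m(-5))*10 = (-1 + (-5)**3)*10 = (-1 - 125)*10 = -126*10 = -1260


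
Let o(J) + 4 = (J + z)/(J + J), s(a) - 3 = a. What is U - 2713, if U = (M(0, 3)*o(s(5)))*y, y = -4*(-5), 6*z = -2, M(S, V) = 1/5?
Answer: -32725/12 ≈ -2727.1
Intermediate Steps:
M(S, V) = ⅕
s(a) = 3 + a
z = -⅓ (z = (⅙)*(-2) = -⅓ ≈ -0.33333)
o(J) = -4 + (-⅓ + J)/(2*J) (o(J) = -4 + (J - ⅓)/(J + J) = -4 + (-⅓ + J)/((2*J)) = -4 + (-⅓ + J)*(1/(2*J)) = -4 + (-⅓ + J)/(2*J))
y = 20
U = -169/12 (U = (((-1 - 21*(3 + 5))/(6*(3 + 5)))/5)*20 = (((⅙)*(-1 - 21*8)/8)/5)*20 = (((⅙)*(⅛)*(-1 - 168))/5)*20 = (((⅙)*(⅛)*(-169))/5)*20 = ((⅕)*(-169/48))*20 = -169/240*20 = -169/12 ≈ -14.083)
U - 2713 = -169/12 - 2713 = -32725/12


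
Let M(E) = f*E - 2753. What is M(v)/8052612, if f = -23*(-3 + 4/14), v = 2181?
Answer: 466913/28184142 ≈ 0.016567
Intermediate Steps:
f = 437/7 (f = -23*(-3 + 4*(1/14)) = -23*(-3 + 2/7) = -23*(-19/7) = 437/7 ≈ 62.429)
M(E) = -2753 + 437*E/7 (M(E) = 437*E/7 - 2753 = -2753 + 437*E/7)
M(v)/8052612 = (-2753 + (437/7)*2181)/8052612 = (-2753 + 953097/7)*(1/8052612) = (933826/7)*(1/8052612) = 466913/28184142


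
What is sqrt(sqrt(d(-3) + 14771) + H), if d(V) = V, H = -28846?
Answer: sqrt(-28846 + 4*sqrt(923)) ≈ 169.48*I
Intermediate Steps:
sqrt(sqrt(d(-3) + 14771) + H) = sqrt(sqrt(-3 + 14771) - 28846) = sqrt(sqrt(14768) - 28846) = sqrt(4*sqrt(923) - 28846) = sqrt(-28846 + 4*sqrt(923))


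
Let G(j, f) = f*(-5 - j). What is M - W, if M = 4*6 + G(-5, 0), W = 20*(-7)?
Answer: 164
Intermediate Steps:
W = -140
M = 24 (M = 4*6 - 1*0*(5 - 5) = 24 - 1*0*0 = 24 + 0 = 24)
M - W = 24 - 1*(-140) = 24 + 140 = 164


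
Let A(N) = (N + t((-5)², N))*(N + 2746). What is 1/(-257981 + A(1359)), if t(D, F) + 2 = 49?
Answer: 1/5513649 ≈ 1.8137e-7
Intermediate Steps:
t(D, F) = 47 (t(D, F) = -2 + 49 = 47)
A(N) = (47 + N)*(2746 + N) (A(N) = (N + 47)*(N + 2746) = (47 + N)*(2746 + N))
1/(-257981 + A(1359)) = 1/(-257981 + (129062 + 1359² + 2793*1359)) = 1/(-257981 + (129062 + 1846881 + 3795687)) = 1/(-257981 + 5771630) = 1/5513649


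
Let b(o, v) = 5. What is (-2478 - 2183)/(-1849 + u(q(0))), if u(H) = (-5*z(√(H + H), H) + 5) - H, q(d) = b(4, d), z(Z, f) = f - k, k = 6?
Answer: 4661/1844 ≈ 2.5277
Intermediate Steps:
z(Z, f) = -6 + f (z(Z, f) = f - 1*6 = f - 6 = -6 + f)
q(d) = 5
u(H) = 35 - 6*H (u(H) = (-5*(-6 + H) + 5) - H = ((30 - 5*H) + 5) - H = (35 - 5*H) - H = 35 - 6*H)
(-2478 - 2183)/(-1849 + u(q(0))) = (-2478 - 2183)/(-1849 + (35 - 6*5)) = -4661/(-1849 + (35 - 30)) = -4661/(-1849 + 5) = -4661/(-1844) = -4661*(-1/1844) = 4661/1844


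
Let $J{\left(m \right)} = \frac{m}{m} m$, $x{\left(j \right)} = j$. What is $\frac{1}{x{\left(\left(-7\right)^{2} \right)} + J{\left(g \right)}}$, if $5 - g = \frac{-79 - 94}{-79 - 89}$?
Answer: $\frac{168}{8899} \approx 0.018879$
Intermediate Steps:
$g = \frac{667}{168}$ ($g = 5 - \frac{-79 - 94}{-79 - 89} = 5 - - \frac{173}{-168} = 5 - \left(-173\right) \left(- \frac{1}{168}\right) = 5 - \frac{173}{168} = \frac{667}{168} \approx 3.9702$)
$J{\left(m \right)} = m$ ($J{\left(m \right)} = 1 m = m$)
$\frac{1}{x{\left(\left(-7\right)^{2} \right)} + J{\left(g \right)}} = \frac{1}{\left(-7\right)^{2} + \frac{667}{168}} = \frac{1}{49 + \frac{667}{168}} = \frac{1}{\frac{8899}{168}} = \frac{168}{8899}$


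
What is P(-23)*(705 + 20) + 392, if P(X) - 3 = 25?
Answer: 20692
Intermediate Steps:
P(X) = 28 (P(X) = 3 + 25 = 28)
P(-23)*(705 + 20) + 392 = 28*(705 + 20) + 392 = 28*725 + 392 = 20300 + 392 = 20692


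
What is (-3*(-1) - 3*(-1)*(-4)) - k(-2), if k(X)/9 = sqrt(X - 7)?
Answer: -9 - 27*I ≈ -9.0 - 27.0*I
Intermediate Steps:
k(X) = 9*sqrt(-7 + X) (k(X) = 9*sqrt(X - 7) = 9*sqrt(-7 + X))
(-3*(-1) - 3*(-1)*(-4)) - k(-2) = (-3*(-1) - 3*(-1)*(-4)) - 9*sqrt(-7 - 2) = (3 + 3*(-4)) - 9*sqrt(-9) = (3 - 12) - 9*3*I = -9 - 27*I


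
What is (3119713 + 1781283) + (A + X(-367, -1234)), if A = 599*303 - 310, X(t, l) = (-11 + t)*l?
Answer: 5548635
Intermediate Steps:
X(t, l) = l*(-11 + t)
A = 181187 (A = 181497 - 310 = 181187)
(3119713 + 1781283) + (A + X(-367, -1234)) = (3119713 + 1781283) + (181187 - 1234*(-11 - 367)) = 4900996 + (181187 - 1234*(-378)) = 4900996 + (181187 + 466452) = 4900996 + 647639 = 5548635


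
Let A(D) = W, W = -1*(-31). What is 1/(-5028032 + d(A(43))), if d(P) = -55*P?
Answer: -1/5029737 ≈ -1.9882e-7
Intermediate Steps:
W = 31
A(D) = 31
1/(-5028032 + d(A(43))) = 1/(-5028032 - 55*31) = 1/(-5028032 - 1705) = 1/(-5029737) = -1/5029737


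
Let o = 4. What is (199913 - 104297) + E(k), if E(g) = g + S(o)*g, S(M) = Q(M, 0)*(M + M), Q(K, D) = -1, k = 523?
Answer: 91955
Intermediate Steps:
S(M) = -2*M (S(M) = -(M + M) = -2*M)
E(g) = -7*g (E(g) = g + (-2*4)*g = g - 8*g = -7*g)
(199913 - 104297) + E(k) = (199913 - 104297) - 7*523 = 95616 - 3661 = 91955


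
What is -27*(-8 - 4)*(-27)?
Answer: -8748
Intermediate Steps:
-27*(-8 - 4)*(-27) = -27*(-12)*(-27) = 324*(-27) = -8748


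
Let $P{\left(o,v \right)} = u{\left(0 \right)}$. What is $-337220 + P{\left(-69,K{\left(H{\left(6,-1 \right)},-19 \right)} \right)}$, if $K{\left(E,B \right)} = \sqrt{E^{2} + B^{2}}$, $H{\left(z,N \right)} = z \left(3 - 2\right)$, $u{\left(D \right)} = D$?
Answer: $-337220$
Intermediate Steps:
$H{\left(z,N \right)} = z$ ($H{\left(z,N \right)} = z 1 = z$)
$K{\left(E,B \right)} = \sqrt{B^{2} + E^{2}}$
$P{\left(o,v \right)} = 0$
$-337220 + P{\left(-69,K{\left(H{\left(6,-1 \right)},-19 \right)} \right)} = -337220 + 0 = -337220$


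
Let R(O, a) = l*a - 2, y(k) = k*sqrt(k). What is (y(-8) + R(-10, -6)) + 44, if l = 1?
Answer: 36 - 16*I*sqrt(2) ≈ 36.0 - 22.627*I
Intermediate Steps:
y(k) = k**(3/2)
R(O, a) = -2 + a (R(O, a) = 1*a - 2 = a - 2 = -2 + a)
(y(-8) + R(-10, -6)) + 44 = ((-8)**(3/2) + (-2 - 6)) + 44 = (-16*I*sqrt(2) - 8) + 44 = (-8 - 16*I*sqrt(2)) + 44 = 36 - 16*I*sqrt(2)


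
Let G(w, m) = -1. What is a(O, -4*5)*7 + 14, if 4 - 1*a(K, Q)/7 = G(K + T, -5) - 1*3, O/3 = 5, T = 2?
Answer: 406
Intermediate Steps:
O = 15 (O = 3*5 = 15)
a(K, Q) = 56 (a(K, Q) = 28 - 7*(-1 - 1*3) = 28 - 7*(-1 - 3) = 28 - 7*(-4) = 28 + 28 = 56)
a(O, -4*5)*7 + 14 = 56*7 + 14 = 392 + 14 = 406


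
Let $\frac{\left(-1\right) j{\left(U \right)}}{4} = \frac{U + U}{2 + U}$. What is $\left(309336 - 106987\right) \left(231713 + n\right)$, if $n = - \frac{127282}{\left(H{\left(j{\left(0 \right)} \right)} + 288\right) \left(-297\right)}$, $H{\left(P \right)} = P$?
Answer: $\frac{2005271553313525}{42768} \approx 4.6887 \cdot 10^{10}$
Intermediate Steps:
$j{\left(U \right)} = - \frac{8 U}{2 + U}$ ($j{\left(U \right)} = - 4 \frac{U + U}{2 + U} = - 4 \frac{2 U}{2 + U} = - \frac{8 U}{2 + U}$)
$n = \frac{63641}{42768}$ ($n = - \frac{127282}{\left(\left(-8\right) 0 \frac{1}{2 + 0} + 288\right) \left(-297\right)} = - \frac{127282}{\left(\left(-8\right) 0 \cdot \frac{1}{2} + 288\right) \left(-297\right)} = - \frac{127282}{\left(0 + 288\right) \left(-297\right)} = - \frac{127282}{288 \left(-297\right)} = - \frac{127282}{-85536} = \left(-127282\right) \left(- \frac{1}{85536}\right) = \frac{63641}{42768} \approx 1.4881$)
$\left(309336 - 106987\right) \left(231713 + n\right) = \left(309336 - 106987\right) \left(231713 + \frac{63641}{42768}\right) = 202349 \cdot \frac{9909965225}{42768} = \frac{2005271553313525}{42768}$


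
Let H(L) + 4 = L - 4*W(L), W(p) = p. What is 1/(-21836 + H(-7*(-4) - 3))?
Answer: -1/21915 ≈ -4.5631e-5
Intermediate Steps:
H(L) = -4 - 3*L (H(L) = -4 + (L - 4*L) = -4 - 3*L)
1/(-21836 + H(-7*(-4) - 3)) = 1/(-21836 + (-4 - 3*(-7*(-4) - 3))) = 1/(-21836 + (-4 - 3*(28 - 3))) = 1/(-21836 + (-4 - 3*25)) = 1/(-21836 + (-4 - 75)) = 1/(-21836 - 79) = 1/(-21915) = -1/21915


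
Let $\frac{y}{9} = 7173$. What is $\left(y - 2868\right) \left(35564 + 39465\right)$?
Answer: $4628463981$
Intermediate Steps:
$y = 64557$ ($y = 9 \cdot 7173 = 64557$)
$\left(y - 2868\right) \left(35564 + 39465\right) = \left(64557 - 2868\right) \left(35564 + 39465\right) = 61689 \cdot 75029 = 4628463981$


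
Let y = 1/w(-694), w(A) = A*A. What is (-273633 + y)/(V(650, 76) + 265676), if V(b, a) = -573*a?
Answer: -131791503587/106984841408 ≈ -1.2319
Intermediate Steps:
w(A) = A²
y = 1/481636 (y = 1/((-694)²) = 1/481636 ≈ 2.0763e-6)
(-273633 + y)/(V(650, 76) + 265676) = (-273633 + 1/481636)/(-573*76 + 265676) = -131791503587/(481636*(-43548 + 265676)) = -131791503587/481636/222128 = -131791503587/481636*1/222128 = -131791503587/106984841408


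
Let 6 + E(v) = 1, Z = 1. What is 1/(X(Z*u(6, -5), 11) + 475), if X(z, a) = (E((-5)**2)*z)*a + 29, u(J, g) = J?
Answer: 1/174 ≈ 0.0057471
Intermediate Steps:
E(v) = -5 (E(v) = -6 + 1 = -5)
X(z, a) = 29 - 5*a*z (X(z, a) = (-5*z)*a + 29 = -5*a*z + 29 = 29 - 5*a*z)
1/(X(Z*u(6, -5), 11) + 475) = 1/((29 - 5*11*1*6) + 475) = 1/((29 - 5*11*6) + 475) = 1/((29 - 330) + 475) = 1/(-301 + 475) = 1/174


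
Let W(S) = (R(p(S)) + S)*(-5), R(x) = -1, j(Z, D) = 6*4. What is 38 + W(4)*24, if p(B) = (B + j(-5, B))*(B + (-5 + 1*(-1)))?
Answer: -322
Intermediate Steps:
j(Z, D) = 24
p(B) = (-6 + B)*(24 + B) (p(B) = (B + 24)*(B + (-5 + 1*(-1))) = (24 + B)*(B + (-5 - 1)) = (24 + B)*(B - 6) = (24 + B)*(-6 + B) = (-6 + B)*(24 + B))
W(S) = 5 - 5*S (W(S) = (-1 + S)*(-5) = 5 - 5*S)
38 + W(4)*24 = 38 + (5 - 5*4)*24 = 38 + (5 - 20)*24 = 38 - 15*24 = 38 - 360 = -322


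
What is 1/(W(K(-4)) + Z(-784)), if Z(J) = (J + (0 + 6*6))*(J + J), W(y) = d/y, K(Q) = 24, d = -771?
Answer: 8/9382655 ≈ 8.5264e-7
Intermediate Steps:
W(y) = -771/y
Z(J) = 2*J*(36 + J) (Z(J) = (J + (0 + 36))*(2*J) = (J + 36)*(2*J) = (36 + J)*(2*J) = 2*J*(36 + J))
1/(W(K(-4)) + Z(-784)) = 1/(-771/24 + 2*(-784)*(36 - 784)) = 1/(-771*1/24 + 2*(-784)*(-748)) = 1/(-257/8 + 1172864) = 1/(9382655/8) = 8/9382655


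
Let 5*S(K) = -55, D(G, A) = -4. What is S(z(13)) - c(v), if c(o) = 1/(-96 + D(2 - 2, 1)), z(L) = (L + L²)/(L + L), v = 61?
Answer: -1099/100 ≈ -10.990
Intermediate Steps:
z(L) = (L + L²)/(2*L) (z(L) = (L + L²)/((2*L)) = (L + L²)*(1/(2*L)) = (L + L²)/(2*L))
S(K) = -11 (S(K) = (⅕)*(-55) = -11)
c(o) = -1/100 (c(o) = 1/(-96 - 4) = 1/(-100) = -1/100)
S(z(13)) - c(v) = -11 - 1*(-1/100) = -11 + 1/100 = -1099/100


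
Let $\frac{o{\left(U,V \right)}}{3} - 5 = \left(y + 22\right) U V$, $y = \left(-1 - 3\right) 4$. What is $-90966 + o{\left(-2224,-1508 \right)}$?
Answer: $60277305$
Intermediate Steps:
$y = -16$ ($y = \left(-4\right) 4 = -16$)
$o{\left(U,V \right)} = 15 + 18 U V$ ($o{\left(U,V \right)} = 15 + 3 \left(-16 + 22\right) U V = 15 + 3 \cdot 6 U V = 15 + 18 U V$)
$-90966 + o{\left(-2224,-1508 \right)} = -90966 + \left(15 + 18 \left(-2224\right) \left(-1508\right)\right) = -90966 + \left(15 + 60368256\right) = -90966 + 60368271 = 60277305$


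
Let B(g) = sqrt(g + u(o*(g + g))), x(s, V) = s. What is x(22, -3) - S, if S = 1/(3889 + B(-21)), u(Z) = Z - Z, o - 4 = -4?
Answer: 332731635/15124342 + I*sqrt(21)/15124342 ≈ 22.0 + 3.0299e-7*I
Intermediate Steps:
o = 0 (o = 4 - 4 = 0)
u(Z) = 0
B(g) = sqrt(g) (B(g) = sqrt(g + 0) = sqrt(g))
S = 1/(3889 + I*sqrt(21)) (S = 1/(3889 + sqrt(-21)) = 1/(3889 + I*sqrt(21)) ≈ 0.00025714 - 3.03e-7*I)
x(22, -3) - S = 22 - (3889/15124342 - I*sqrt(21)/15124342) = 22 + (-3889/15124342 + I*sqrt(21)/15124342) = 332731635/15124342 + I*sqrt(21)/15124342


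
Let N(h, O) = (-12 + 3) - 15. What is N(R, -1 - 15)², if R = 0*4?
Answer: 576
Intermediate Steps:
R = 0
N(h, O) = -24 (N(h, O) = -9 - 15 = -24)
N(R, -1 - 15)² = (-24)² = 576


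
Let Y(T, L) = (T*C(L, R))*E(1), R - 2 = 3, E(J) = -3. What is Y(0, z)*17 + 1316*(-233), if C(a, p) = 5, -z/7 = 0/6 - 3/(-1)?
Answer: -306628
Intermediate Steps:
R = 5 (R = 2 + 3 = 5)
z = -21 (z = -7*(0/6 - 3/(-1)) = -7*(0*(1/6) - 3*(-1)) = -7*(0 + 3) = -7*3 = -21)
Y(T, L) = -15*T (Y(T, L) = (T*5)*(-3) = (5*T)*(-3) = -15*T)
Y(0, z)*17 + 1316*(-233) = -15*0*17 + 1316*(-233) = 0*17 - 306628 = 0 - 306628 = -306628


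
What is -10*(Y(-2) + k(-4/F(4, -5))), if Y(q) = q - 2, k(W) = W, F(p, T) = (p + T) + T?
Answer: 100/3 ≈ 33.333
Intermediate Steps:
F(p, T) = p + 2*T (F(p, T) = (T + p) + T = p + 2*T)
Y(q) = -2 + q
-10*(Y(-2) + k(-4/F(4, -5))) = -10*((-2 - 2) - 4/(4 + 2*(-5))) = -10*(-4 - 4/(4 - 10)) = -10*(-4 - 4/(-6)) = -10*(-4 - 4*(-⅙)) = -10*(-4 + ⅔) = -10*(-10/3) = 100/3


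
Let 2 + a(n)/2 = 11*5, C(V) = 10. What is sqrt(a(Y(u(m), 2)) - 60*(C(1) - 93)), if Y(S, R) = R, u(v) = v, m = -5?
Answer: sqrt(5086) ≈ 71.316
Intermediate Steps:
a(n) = 106 (a(n) = -4 + 2*(11*5) = -4 + 2*55 = -4 + 110 = 106)
sqrt(a(Y(u(m), 2)) - 60*(C(1) - 93)) = sqrt(106 - 60*(10 - 93)) = sqrt(106 - 60*(-83)) = sqrt(106 + 4980) = sqrt(5086)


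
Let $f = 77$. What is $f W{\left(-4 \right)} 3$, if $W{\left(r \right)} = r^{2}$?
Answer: $3696$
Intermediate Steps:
$f W{\left(-4 \right)} 3 = 77 \left(-4\right)^{2} \cdot 3 = 77 \cdot 16 \cdot 3 = 1232 \cdot 3 = 3696$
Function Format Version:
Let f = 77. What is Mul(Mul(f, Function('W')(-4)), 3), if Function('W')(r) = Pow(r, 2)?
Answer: 3696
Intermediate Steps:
Mul(Mul(f, Function('W')(-4)), 3) = Mul(Mul(77, Pow(-4, 2)), 3) = Mul(Mul(77, 16), 3) = Mul(1232, 3) = 3696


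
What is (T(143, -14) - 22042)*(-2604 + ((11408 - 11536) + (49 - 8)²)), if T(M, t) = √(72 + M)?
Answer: 23166142 - 1051*√215 ≈ 2.3151e+7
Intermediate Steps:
(T(143, -14) - 22042)*(-2604 + ((11408 - 11536) + (49 - 8)²)) = (√(72 + 143) - 22042)*(-2604 + ((11408 - 11536) + (49 - 8)²)) = (√215 - 22042)*(-2604 + (-128 + 41²)) = (-22042 + √215)*(-2604 + (-128 + 1681)) = (-22042 + √215)*(-2604 + 1553) = (-22042 + √215)*(-1051) = 23166142 - 1051*√215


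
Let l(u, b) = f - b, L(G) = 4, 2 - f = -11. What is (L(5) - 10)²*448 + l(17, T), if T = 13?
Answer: 16128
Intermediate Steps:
f = 13 (f = 2 - 1*(-11) = 2 + 11 = 13)
l(u, b) = 13 - b
(L(5) - 10)²*448 + l(17, T) = (4 - 10)²*448 + (13 - 1*13) = (-6)²*448 + (13 - 13) = 36*448 + 0 = 16128 + 0 = 16128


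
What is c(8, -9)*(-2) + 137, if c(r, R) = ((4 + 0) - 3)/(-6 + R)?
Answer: 2057/15 ≈ 137.13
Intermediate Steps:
c(r, R) = 1/(-6 + R) (c(r, R) = (4 - 3)/(-6 + R) = 1/(-6 + R))
c(8, -9)*(-2) + 137 = -2/(-6 - 9) + 137 = -2/(-15) + 137 = -1/15*(-2) + 137 = 2/15 + 137 = 2057/15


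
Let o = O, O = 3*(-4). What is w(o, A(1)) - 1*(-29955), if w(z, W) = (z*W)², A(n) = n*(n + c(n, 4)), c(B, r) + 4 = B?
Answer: 30531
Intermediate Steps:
c(B, r) = -4 + B
O = -12
A(n) = n*(-4 + 2*n) (A(n) = n*(n + (-4 + n)) = n*(-4 + 2*n))
o = -12
w(z, W) = W²*z² (w(z, W) = (W*z)² = W²*z²)
w(o, A(1)) - 1*(-29955) = (2*1*(-2 + 1))²*(-12)² - 1*(-29955) = (2*1*(-1))²*144 + 29955 = (-2)²*144 + 29955 = 4*144 + 29955 = 576 + 29955 = 30531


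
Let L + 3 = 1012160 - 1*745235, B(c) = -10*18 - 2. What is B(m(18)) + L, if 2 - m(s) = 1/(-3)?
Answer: 266740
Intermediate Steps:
m(s) = 7/3 (m(s) = 2 - 1/(-3) = 2 - 1*(-⅓) = 2 + ⅓ = 7/3)
B(c) = -182 (B(c) = -180 - 2 = -182)
L = 266922 (L = -3 + (1012160 - 1*745235) = -3 + (1012160 - 745235) = -3 + 266925 = 266922)
B(m(18)) + L = -182 + 266922 = 266740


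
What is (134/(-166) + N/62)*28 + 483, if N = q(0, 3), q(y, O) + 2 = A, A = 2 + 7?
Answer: 1192737/2573 ≈ 463.56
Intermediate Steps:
A = 9
q(y, O) = 7 (q(y, O) = -2 + 9 = 7)
N = 7
(134/(-166) + N/62)*28 + 483 = (134/(-166) + 7/62)*28 + 483 = (134*(-1/166) + 7*(1/62))*28 + 483 = (-67/83 + 7/62)*28 + 483 = -3573/5146*28 + 483 = -50022/2573 + 483 = 1192737/2573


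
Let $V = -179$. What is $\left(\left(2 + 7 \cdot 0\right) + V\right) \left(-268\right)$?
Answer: $47436$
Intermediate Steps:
$\left(\left(2 + 7 \cdot 0\right) + V\right) \left(-268\right) = \left(\left(2 + 7 \cdot 0\right) - 179\right) \left(-268\right) = \left(\left(2 + 0\right) - 179\right) \left(-268\right) = \left(2 - 179\right) \left(-268\right) = \left(-177\right) \left(-268\right) = 47436$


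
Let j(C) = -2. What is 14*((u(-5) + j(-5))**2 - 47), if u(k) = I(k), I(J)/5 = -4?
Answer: 6118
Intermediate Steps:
I(J) = -20 (I(J) = 5*(-4) = -20)
u(k) = -20
14*((u(-5) + j(-5))**2 - 47) = 14*((-20 - 2)**2 - 47) = 14*((-22)**2 - 47) = 14*(484 - 47) = 14*437 = 6118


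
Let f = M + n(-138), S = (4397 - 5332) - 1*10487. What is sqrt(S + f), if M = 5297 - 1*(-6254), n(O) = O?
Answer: 3*I ≈ 3.0*I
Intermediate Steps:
M = 11551 (M = 5297 + 6254 = 11551)
S = -11422 (S = -935 - 10487 = -11422)
f = 11413 (f = 11551 - 138 = 11413)
sqrt(S + f) = sqrt(-11422 + 11413) = sqrt(-9) = 3*I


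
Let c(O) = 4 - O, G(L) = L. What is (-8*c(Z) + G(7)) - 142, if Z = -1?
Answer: -175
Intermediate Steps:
(-8*c(Z) + G(7)) - 142 = (-8*(4 - 1*(-1)) + 7) - 142 = (-8*(4 + 1) + 7) - 142 = (-8*5 + 7) - 142 = (-40 + 7) - 142 = -33 - 142 = -175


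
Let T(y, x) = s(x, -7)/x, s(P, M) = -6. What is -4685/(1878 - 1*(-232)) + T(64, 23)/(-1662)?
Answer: -5969205/2688562 ≈ -2.2202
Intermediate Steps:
T(y, x) = -6/x
-4685/(1878 - 1*(-232)) + T(64, 23)/(-1662) = -4685/(1878 - 1*(-232)) - 6/23/(-1662) = -4685/(1878 + 232) - 6*1/23*(-1/1662) = -4685/2110 - 6/23*(-1/1662) = -4685*1/2110 + 1/6371 = -937/422 + 1/6371 = -5969205/2688562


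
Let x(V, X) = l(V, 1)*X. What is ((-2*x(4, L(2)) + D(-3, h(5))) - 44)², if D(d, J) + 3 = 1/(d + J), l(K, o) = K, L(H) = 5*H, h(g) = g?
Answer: 64009/4 ≈ 16002.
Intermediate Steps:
D(d, J) = -3 + 1/(J + d) (D(d, J) = -3 + 1/(d + J) = -3 + 1/(J + d))
x(V, X) = V*X
((-2*x(4, L(2)) + D(-3, h(5))) - 44)² = ((-8*5*2 + (1 - 3*5 - 3*(-3))/(5 - 3)) - 44)² = ((-8*10 + (1 - 15 + 9)/2) - 44)² = ((-2*40 + (½)*(-5)) - 44)² = ((-80 - 5/2) - 44)² = (-165/2 - 44)² = (-253/2)² = 64009/4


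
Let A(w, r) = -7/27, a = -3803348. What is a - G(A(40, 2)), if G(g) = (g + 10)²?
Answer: -2772709861/729 ≈ -3.8034e+6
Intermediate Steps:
A(w, r) = -7/27 (A(w, r) = -7*1/27 = -7/27)
G(g) = (10 + g)²
a - G(A(40, 2)) = -3803348 - (10 - 7/27)² = -3803348 - (263/27)² = -3803348 - 1*69169/729 = -3803348 - 69169/729 = -2772709861/729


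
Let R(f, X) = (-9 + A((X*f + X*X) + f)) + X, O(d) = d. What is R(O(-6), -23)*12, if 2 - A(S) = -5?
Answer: -300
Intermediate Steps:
A(S) = 7 (A(S) = 2 - 1*(-5) = 2 + 5 = 7)
R(f, X) = -2 + X (R(f, X) = (-9 + 7) + X = -2 + X)
R(O(-6), -23)*12 = (-2 - 23)*12 = -25*12 = -300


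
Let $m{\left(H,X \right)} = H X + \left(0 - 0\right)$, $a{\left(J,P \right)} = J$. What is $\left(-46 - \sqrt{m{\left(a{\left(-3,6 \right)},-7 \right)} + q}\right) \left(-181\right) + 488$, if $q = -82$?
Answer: $8814 + 181 i \sqrt{61} \approx 8814.0 + 1413.7 i$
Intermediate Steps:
$m{\left(H,X \right)} = H X$ ($m{\left(H,X \right)} = H X + \left(0 + 0\right) = H X + 0 = H X$)
$\left(-46 - \sqrt{m{\left(a{\left(-3,6 \right)},-7 \right)} + q}\right) \left(-181\right) + 488 = \left(-46 - \sqrt{\left(-3\right) \left(-7\right) - 82}\right) \left(-181\right) + 488 = \left(-46 - \sqrt{21 - 82}\right) \left(-181\right) + 488 = \left(-46 - \sqrt{-61}\right) \left(-181\right) + 488 = \left(-46 - i \sqrt{61}\right) \left(-181\right) + 488 = \left(8326 + 181 i \sqrt{61}\right) + 488 = 8814 + 181 i \sqrt{61}$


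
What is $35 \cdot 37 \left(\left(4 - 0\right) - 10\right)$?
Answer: $-7770$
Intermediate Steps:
$35 \cdot 37 \left(\left(4 - 0\right) - 10\right) = 1295 \left(\left(4 + 0\right) - 10\right) = 1295 \left(4 - 10\right) = 1295 \left(-6\right) = -7770$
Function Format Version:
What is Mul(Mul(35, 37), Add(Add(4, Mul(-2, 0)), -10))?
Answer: -7770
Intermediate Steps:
Mul(Mul(35, 37), Add(Add(4, Mul(-2, 0)), -10)) = Mul(1295, Add(Add(4, 0), -10)) = Mul(1295, Add(4, -10)) = Mul(1295, -6) = -7770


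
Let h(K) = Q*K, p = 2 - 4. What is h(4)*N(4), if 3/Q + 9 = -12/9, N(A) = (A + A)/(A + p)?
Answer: -144/31 ≈ -4.6452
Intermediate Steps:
p = -2
N(A) = 2*A/(-2 + A) (N(A) = (A + A)/(A - 2) = (2*A)/(-2 + A) = 2*A/(-2 + A))
Q = -9/31 (Q = 3/(-9 - 12/9) = 3/(-9 - 12*⅑) = 3/(-9 - 4/3) = 3/(-31/3) = 3*(-3/31) = -9/31 ≈ -0.29032)
h(K) = -9*K/31
h(4)*N(4) = (-9/31*4)*(2*4/(-2 + 4)) = -72*4/(31*2) = -36/31*4 = -144/31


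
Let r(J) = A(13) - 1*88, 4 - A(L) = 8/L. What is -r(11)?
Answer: 1100/13 ≈ 84.615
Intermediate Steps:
A(L) = 4 - 8/L
r(J) = -1100/13 (r(J) = (4 - 8/13) - 1*88 = (4 - 8*1/13) - 88 = (4 - 8/13) - 88 = 44/13 - 88 = -1100/13)
-r(11) = -1*(-1100/13) = 1100/13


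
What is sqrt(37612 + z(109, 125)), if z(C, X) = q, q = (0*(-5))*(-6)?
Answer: 2*sqrt(9403) ≈ 193.94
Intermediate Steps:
q = 0 (q = 0*(-6) = 0)
z(C, X) = 0
sqrt(37612 + z(109, 125)) = sqrt(37612 + 0) = sqrt(37612) = 2*sqrt(9403)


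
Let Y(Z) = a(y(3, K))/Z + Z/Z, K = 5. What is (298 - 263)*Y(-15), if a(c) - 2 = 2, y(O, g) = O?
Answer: 77/3 ≈ 25.667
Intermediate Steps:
a(c) = 4 (a(c) = 2 + 2 = 4)
Y(Z) = 1 + 4/Z (Y(Z) = 4/Z + Z/Z = 4/Z + 1 = 1 + 4/Z)
(298 - 263)*Y(-15) = (298 - 263)*((4 - 15)/(-15)) = 35*(-1/15*(-11)) = 35*(11/15) = 77/3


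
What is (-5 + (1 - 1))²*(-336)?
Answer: -8400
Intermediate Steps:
(-5 + (1 - 1))²*(-336) = (-5 + 0)²*(-336) = (-5)²*(-336) = 25*(-336) = -8400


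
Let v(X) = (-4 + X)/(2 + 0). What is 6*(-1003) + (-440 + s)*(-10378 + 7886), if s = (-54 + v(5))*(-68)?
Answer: -7975434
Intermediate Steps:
v(X) = -2 + X/2 (v(X) = (-4 + X)/2 = (-4 + X)*(½) = -2 + X/2)
s = 3638 (s = (-54 + (-2 + (½)*5))*(-68) = (-54 + (-2 + 5/2))*(-68) = (-54 + ½)*(-68) = -107/2*(-68) = 3638)
6*(-1003) + (-440 + s)*(-10378 + 7886) = 6*(-1003) + (-440 + 3638)*(-10378 + 7886) = -6018 + 3198*(-2492) = -6018 - 7969416 = -7975434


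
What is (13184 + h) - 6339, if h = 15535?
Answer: 22380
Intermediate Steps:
(13184 + h) - 6339 = (13184 + 15535) - 6339 = 28719 - 6339 = 22380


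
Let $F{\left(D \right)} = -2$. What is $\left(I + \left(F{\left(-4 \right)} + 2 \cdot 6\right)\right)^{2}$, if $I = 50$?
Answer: $3600$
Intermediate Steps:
$\left(I + \left(F{\left(-4 \right)} + 2 \cdot 6\right)\right)^{2} = \left(50 + \left(-2 + 2 \cdot 6\right)\right)^{2} = \left(50 + \left(-2 + 12\right)\right)^{2} = \left(50 + 10\right)^{2} = 60^{2} = 3600$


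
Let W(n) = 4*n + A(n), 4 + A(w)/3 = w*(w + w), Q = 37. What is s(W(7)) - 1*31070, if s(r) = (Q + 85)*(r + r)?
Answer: 44570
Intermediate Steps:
A(w) = -12 + 6*w² (A(w) = -12 + 3*(w*(w + w)) = -12 + 3*(w*(2*w)) = -12 + 3*(2*w²) = -12 + 6*w²)
W(n) = -12 + 4*n + 6*n² (W(n) = 4*n + (-12 + 6*n²) = -12 + 4*n + 6*n²)
s(r) = 244*r (s(r) = (37 + 85)*(r + r) = 122*(2*r) = 244*r)
s(W(7)) - 1*31070 = 244*(-12 + 4*7 + 6*7²) - 1*31070 = 244*(-12 + 28 + 6*49) - 31070 = 244*(-12 + 28 + 294) - 31070 = 244*310 - 31070 = 75640 - 31070 = 44570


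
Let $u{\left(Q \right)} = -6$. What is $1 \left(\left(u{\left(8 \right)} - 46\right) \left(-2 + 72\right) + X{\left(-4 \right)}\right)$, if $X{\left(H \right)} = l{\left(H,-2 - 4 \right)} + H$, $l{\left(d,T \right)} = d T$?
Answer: $-3620$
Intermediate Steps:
$l{\left(d,T \right)} = T d$
$X{\left(H \right)} = - 5 H$ ($X{\left(H \right)} = \left(-2 - 4\right) H + H = - 6 H + H = - 5 H$)
$1 \left(\left(u{\left(8 \right)} - 46\right) \left(-2 + 72\right) + X{\left(-4 \right)}\right) = 1 \left(\left(-6 - 46\right) \left(-2 + 72\right) - -20\right) = 1 \left(\left(-52\right) 70 + 20\right) = 1 \left(-3640 + 20\right) = 1 \left(-3620\right) = -3620$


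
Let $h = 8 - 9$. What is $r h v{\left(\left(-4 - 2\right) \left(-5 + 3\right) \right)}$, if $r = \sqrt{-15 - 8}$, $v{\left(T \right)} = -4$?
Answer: $4 i \sqrt{23} \approx 19.183 i$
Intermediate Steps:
$h = -1$ ($h = 8 - 9 = -1$)
$r = i \sqrt{23}$ ($r = \sqrt{-23} = i \sqrt{23} \approx 4.7958 i$)
$r h v{\left(\left(-4 - 2\right) \left(-5 + 3\right) \right)} = i \sqrt{23} \left(-1\right) \left(-4\right) = - i \sqrt{23} \left(-4\right) = 4 i \sqrt{23}$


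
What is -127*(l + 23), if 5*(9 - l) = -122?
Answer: -35814/5 ≈ -7162.8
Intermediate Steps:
l = 167/5 (l = 9 - ⅕*(-122) = 9 + 122/5 = 167/5 ≈ 33.400)
-127*(l + 23) = -127*(167/5 + 23) = -127*282/5 = -35814/5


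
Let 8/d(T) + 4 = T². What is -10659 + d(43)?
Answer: -19665847/1845 ≈ -10659.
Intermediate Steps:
d(T) = 8/(-4 + T²)
-10659 + d(43) = -10659 + 8/(-4 + 43²) = -10659 + 8/(-4 + 1849) = -10659 + 8/1845 = -19665847/1845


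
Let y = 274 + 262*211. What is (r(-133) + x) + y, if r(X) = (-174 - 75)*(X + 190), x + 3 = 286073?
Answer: 327433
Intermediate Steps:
x = 286070 (x = -3 + 286073 = 286070)
r(X) = -47310 - 249*X (r(X) = -249*(190 + X) = -47310 - 249*X)
y = 55556 (y = 274 + 55282 = 55556)
(r(-133) + x) + y = ((-47310 - 249*(-133)) + 286070) + 55556 = ((-47310 + 33117) + 286070) + 55556 = (-14193 + 286070) + 55556 = 271877 + 55556 = 327433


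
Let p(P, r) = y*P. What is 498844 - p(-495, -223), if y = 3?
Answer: 500329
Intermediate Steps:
p(P, r) = 3*P
498844 - p(-495, -223) = 498844 - 3*(-495) = 498844 - 1*(-1485) = 498844 + 1485 = 500329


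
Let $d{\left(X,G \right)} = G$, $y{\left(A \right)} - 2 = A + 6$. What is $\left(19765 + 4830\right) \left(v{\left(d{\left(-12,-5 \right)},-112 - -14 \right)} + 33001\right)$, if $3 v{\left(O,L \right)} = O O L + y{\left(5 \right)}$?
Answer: $\frac{2375040770}{3} \approx 7.9168 \cdot 10^{8}$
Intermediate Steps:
$y{\left(A \right)} = 8 + A$ ($y{\left(A \right)} = 2 + \left(A + 6\right) = 2 + \left(6 + A\right) = 8 + A$)
$v{\left(O,L \right)} = \frac{13}{3} + \frac{L O^{2}}{3}$ ($v{\left(O,L \right)} = \frac{O O L + \left(8 + 5\right)}{3} = \frac{O^{2} L + 13}{3} = \frac{L O^{2} + 13}{3} = \frac{13 + L O^{2}}{3} = \frac{13}{3} + \frac{L O^{2}}{3}$)
$\left(19765 + 4830\right) \left(v{\left(d{\left(-12,-5 \right)},-112 - -14 \right)} + 33001\right) = \left(19765 + 4830\right) \left(\left(\frac{13}{3} + \frac{\left(-112 - -14\right) \left(-5\right)^{2}}{3}\right) + 33001\right) = 24595 \left(\left(\frac{13}{3} + \frac{1}{3} \left(-112 + 14\right) 25\right) + 33001\right) = 24595 \left(\left(\frac{13}{3} + \frac{1}{3} \left(-98\right) 25\right) + 33001\right) = 24595 \left(\left(\frac{13}{3} - \frac{2450}{3}\right) + 33001\right) = 24595 \left(- \frac{2437}{3} + 33001\right) = 24595 \cdot \frac{96566}{3} = \frac{2375040770}{3}$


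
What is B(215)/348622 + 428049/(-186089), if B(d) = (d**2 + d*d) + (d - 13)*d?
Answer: -61970762579/32437359679 ≈ -1.9105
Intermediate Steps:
B(d) = 2*d**2 + d*(-13 + d) (B(d) = (d**2 + d**2) + (-13 + d)*d = 2*d**2 + d*(-13 + d))
B(215)/348622 + 428049/(-186089) = (215*(-13 + 3*215))/348622 + 428049/(-186089) = (215*(-13 + 645))*(1/348622) + 428049*(-1/186089) = (215*632)*(1/348622) - 428049/186089 = 135880*(1/348622) - 428049/186089 = 67940/174311 - 428049/186089 = -61970762579/32437359679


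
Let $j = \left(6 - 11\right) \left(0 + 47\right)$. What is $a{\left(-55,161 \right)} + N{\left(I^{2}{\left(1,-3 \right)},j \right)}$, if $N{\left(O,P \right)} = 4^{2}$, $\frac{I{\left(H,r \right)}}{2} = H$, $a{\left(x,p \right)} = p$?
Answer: $177$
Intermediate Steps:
$I{\left(H,r \right)} = 2 H$
$j = -235$ ($j = \left(-5\right) 47 = -235$)
$N{\left(O,P \right)} = 16$
$a{\left(-55,161 \right)} + N{\left(I^{2}{\left(1,-3 \right)},j \right)} = 161 + 16 = 177$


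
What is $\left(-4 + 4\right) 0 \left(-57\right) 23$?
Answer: $0$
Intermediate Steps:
$\left(-4 + 4\right) 0 \left(-57\right) 23 = 0 \cdot 0 \left(-57\right) 23 = 0 \left(-57\right) 23 = 0 \cdot 23 = 0$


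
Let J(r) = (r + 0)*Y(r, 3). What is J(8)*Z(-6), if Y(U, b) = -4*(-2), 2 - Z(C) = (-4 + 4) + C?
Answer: 512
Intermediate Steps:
Z(C) = 2 - C (Z(C) = 2 - ((-4 + 4) + C) = 2 - (0 + C) = 2 - C)
Y(U, b) = 8
J(r) = 8*r (J(r) = (r + 0)*8 = r*8 = 8*r)
J(8)*Z(-6) = (8*8)*(2 - 1*(-6)) = 64*(2 + 6) = 64*8 = 512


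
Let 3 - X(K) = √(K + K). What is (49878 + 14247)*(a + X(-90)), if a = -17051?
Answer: -1093203000 - 384750*I*√5 ≈ -1.0932e+9 - 8.6033e+5*I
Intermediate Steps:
X(K) = 3 - √2*√K (X(K) = 3 - √(K + K) = 3 - √(2*K) = 3 - √2*√K)
(49878 + 14247)*(a + X(-90)) = (49878 + 14247)*(-17051 + (3 - √2*√(-90))) = 64125*(-17051 + (3 - √2*3*I*√10)) = 64125*(-17051 + (3 - 6*I*√5)) = 64125*(-17048 - 6*I*√5) = -1093203000 - 384750*I*√5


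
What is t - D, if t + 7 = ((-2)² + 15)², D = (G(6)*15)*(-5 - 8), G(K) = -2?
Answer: -36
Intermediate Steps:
D = 390 (D = (-2*15)*(-5 - 8) = -30*(-13) = 390)
t = 354 (t = -7 + ((-2)² + 15)² = -7 + (4 + 15)² = -7 + 19² = -7 + 361 = 354)
t - D = 354 - 1*390 = 354 - 390 = -36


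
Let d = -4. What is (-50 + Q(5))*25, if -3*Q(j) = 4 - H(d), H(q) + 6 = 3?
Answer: -3925/3 ≈ -1308.3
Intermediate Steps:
H(q) = -3 (H(q) = -6 + 3 = -3)
Q(j) = -7/3 (Q(j) = -(4 - 1*(-3))/3 = -(4 + 3)/3 = -⅓*7 = -7/3)
(-50 + Q(5))*25 = (-50 - 7/3)*25 = -157/3*25 = -3925/3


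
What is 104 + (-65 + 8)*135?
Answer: -7591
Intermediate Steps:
104 + (-65 + 8)*135 = 104 - 57*135 = 104 - 7695 = -7591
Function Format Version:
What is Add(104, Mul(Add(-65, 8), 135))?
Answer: -7591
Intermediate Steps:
Add(104, Mul(Add(-65, 8), 135)) = Add(104, Mul(-57, 135)) = Add(104, -7695) = -7591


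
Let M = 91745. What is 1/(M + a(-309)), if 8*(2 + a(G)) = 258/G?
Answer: 412/37798073 ≈ 1.0900e-5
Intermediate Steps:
a(G) = -2 + 129/(4*G) (a(G) = -2 + (258/G)/8 = -2 + 129/(4*G))
1/(M + a(-309)) = 1/(91745 + (-2 + (129/4)/(-309))) = 1/(91745 + (-2 + (129/4)*(-1/309))) = 1/(91745 + (-2 - 43/412)) = 1/(91745 - 867/412) = 1/(37798073/412) = 412/37798073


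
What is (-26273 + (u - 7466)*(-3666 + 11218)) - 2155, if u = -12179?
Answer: -148387468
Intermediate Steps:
(-26273 + (u - 7466)*(-3666 + 11218)) - 2155 = (-26273 + (-12179 - 7466)*(-3666 + 11218)) - 2155 = (-26273 - 19645*7552) - 2155 = (-26273 - 148359040) - 2155 = -148385313 - 2155 = -148387468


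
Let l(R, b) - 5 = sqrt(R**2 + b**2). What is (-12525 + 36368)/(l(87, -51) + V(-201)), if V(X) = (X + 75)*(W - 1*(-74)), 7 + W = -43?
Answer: -71982017/9104191 - 71529*sqrt(1130)/9104191 ≈ -8.1706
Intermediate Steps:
W = -50 (W = -7 - 43 = -50)
V(X) = 1800 + 24*X (V(X) = (X + 75)*(-50 - 1*(-74)) = (75 + X)*(-50 + 74) = (75 + X)*24 = 1800 + 24*X)
l(R, b) = 5 + sqrt(R**2 + b**2)
(-12525 + 36368)/(l(87, -51) + V(-201)) = (-12525 + 36368)/((5 + sqrt(87**2 + (-51)**2)) + (1800 + 24*(-201))) = 23843/((5 + sqrt(7569 + 2601)) + (1800 - 4824)) = 23843/((5 + sqrt(10170)) - 3024) = 23843/((5 + 3*sqrt(1130)) - 3024) = 23843/(-3019 + 3*sqrt(1130))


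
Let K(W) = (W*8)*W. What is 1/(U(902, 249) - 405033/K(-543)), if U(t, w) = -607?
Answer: -786264/477397259 ≈ -0.0016470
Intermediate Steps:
K(W) = 8*W² (K(W) = (8*W)*W = 8*W²)
1/(U(902, 249) - 405033/K(-543)) = 1/(-607 - 405033/(8*(-543)²)) = 1/(-607 - 405033/(8*294849)) = 1/(-607 - 405033/2358792) = 1/(-607 - 405033*1/2358792) = 1/(-607 - 135011/786264) = 1/(-477397259/786264) = -786264/477397259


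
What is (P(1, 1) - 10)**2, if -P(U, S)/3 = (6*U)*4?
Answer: 6724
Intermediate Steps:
P(U, S) = -72*U (P(U, S) = -3*6*U*4 = -72*U)
(P(1, 1) - 10)**2 = (-72*1 - 10)**2 = (-72 - 10)**2 = (-82)**2 = 6724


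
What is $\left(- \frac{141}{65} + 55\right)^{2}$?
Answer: $\frac{11792356}{4225} \approx 2791.1$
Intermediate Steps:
$\left(- \frac{141}{65} + 55\right)^{2} = \left(\frac{3434}{65}\right)^{2} = \frac{11792356}{4225}$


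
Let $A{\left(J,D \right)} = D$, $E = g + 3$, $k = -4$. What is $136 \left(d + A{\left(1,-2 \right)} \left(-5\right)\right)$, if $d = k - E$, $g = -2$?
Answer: $680$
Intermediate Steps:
$E = 1$ ($E = -2 + 3 = 1$)
$d = -5$ ($d = -4 - 1 = -5$)
$136 \left(d + A{\left(1,-2 \right)} \left(-5\right)\right) = 136 \left(-5 - -10\right) = 136 \left(-5 + 10\right) = 136 \cdot 5 = 680$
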